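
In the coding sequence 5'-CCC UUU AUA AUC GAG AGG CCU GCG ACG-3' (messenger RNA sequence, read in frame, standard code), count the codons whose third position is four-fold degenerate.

Codon 1 CCC (Pro): third position 4-fold.
Codon 2 UUU (Phe): third position 2-fold.
Codon 3 AUA (Ile): third position 3-fold.
Codon 4 AUC (Ile): third position 3-fold.
Codon 5 GAG (Glu): third position 2-fold.
Codon 6 AGG (Arg): third position 2-fold.
Codon 7 CCU (Pro): third position 4-fold.
Codon 8 GCG (Ala): third position 4-fold.
Codon 9 ACG (Thr): third position 4-fold.
Four-fold degenerate third positions: 4.

4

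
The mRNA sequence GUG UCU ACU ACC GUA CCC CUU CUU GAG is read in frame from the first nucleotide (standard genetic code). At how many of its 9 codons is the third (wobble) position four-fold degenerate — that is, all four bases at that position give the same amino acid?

Codon 1 GUG (Val): third position 4-fold.
Codon 2 UCU (Ser): third position 4-fold.
Codon 3 ACU (Thr): third position 4-fold.
Codon 4 ACC (Thr): third position 4-fold.
Codon 5 GUA (Val): third position 4-fold.
Codon 6 CCC (Pro): third position 4-fold.
Codon 7 CUU (Leu): third position 4-fold.
Codon 8 CUU (Leu): third position 4-fold.
Codon 9 GAG (Glu): third position 2-fold.
Four-fold degenerate third positions: 8.

8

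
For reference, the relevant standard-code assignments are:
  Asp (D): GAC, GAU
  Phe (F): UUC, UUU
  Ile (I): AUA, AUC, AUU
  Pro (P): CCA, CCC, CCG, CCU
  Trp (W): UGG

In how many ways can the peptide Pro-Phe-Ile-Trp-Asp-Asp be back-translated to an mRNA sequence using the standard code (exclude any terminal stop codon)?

Pro: 4 codons.
Phe: 2 codons.
Ile: 3 codons.
Trp: 1 codon.
Asp: 2 codons.
Asp: 2 codons.
4 × 2 × 3 × 1 × 2 × 2 = 96.

96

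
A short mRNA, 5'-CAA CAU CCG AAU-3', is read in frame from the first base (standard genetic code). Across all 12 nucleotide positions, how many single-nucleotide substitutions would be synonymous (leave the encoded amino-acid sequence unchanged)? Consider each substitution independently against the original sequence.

Codon 1 (CAA, Gln): 1 synonymous substitution.
Codon 2 (CAU, His): 1 synonymous substitution.
Codon 3 (CCG, Pro): 3 synonymous substitutions.
Codon 4 (AAU, Asn): 1 synonymous substitution.
Total: 1 + 1 + 3 + 1 = 6.

6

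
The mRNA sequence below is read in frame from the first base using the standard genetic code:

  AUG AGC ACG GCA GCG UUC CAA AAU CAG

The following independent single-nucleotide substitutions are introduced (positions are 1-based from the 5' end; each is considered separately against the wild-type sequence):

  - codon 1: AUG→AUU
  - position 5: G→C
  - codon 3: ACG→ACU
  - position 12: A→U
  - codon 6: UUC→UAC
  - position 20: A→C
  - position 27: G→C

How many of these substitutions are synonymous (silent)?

2

Codon 1: AUG (Met) → AUU (Ile) — missense.
Codon 2: AGC (Ser) → ACC (Thr) — missense.
Codon 3: ACG (Thr) → ACU (Thr) — synonymous.
Codon 4: GCA (Ala) → GCU (Ala) — synonymous.
Codon 6: UUC (Phe) → UAC (Tyr) — missense.
Codon 7: CAA (Gln) → CCA (Pro) — missense.
Codon 9: CAG (Gln) → CAC (His) — missense.
Synonymous: 2 of 7.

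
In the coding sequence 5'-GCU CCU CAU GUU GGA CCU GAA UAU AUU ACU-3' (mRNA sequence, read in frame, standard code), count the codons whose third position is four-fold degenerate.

6

Codon 1 GCU (Ala): third position 4-fold.
Codon 2 CCU (Pro): third position 4-fold.
Codon 3 CAU (His): third position 2-fold.
Codon 4 GUU (Val): third position 4-fold.
Codon 5 GGA (Gly): third position 4-fold.
Codon 6 CCU (Pro): third position 4-fold.
Codon 7 GAA (Glu): third position 2-fold.
Codon 8 UAU (Tyr): third position 2-fold.
Codon 9 AUU (Ile): third position 3-fold.
Codon 10 ACU (Thr): third position 4-fold.
Four-fold degenerate third positions: 6.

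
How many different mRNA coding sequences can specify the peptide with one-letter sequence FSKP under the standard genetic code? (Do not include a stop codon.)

Phe: 2 codons.
Ser: 6 codons.
Lys: 2 codons.
Pro: 4 codons.
2 × 6 × 2 × 4 = 96.

96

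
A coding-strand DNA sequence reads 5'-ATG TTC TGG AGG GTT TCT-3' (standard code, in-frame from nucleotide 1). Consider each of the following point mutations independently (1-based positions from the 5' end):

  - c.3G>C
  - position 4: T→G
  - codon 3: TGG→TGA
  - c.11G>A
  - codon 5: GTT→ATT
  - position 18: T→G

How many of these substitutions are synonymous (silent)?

Codon 1: ATG (Met) → ATC (Ile) — missense.
Codon 2: TTC (Phe) → GTC (Val) — missense.
Codon 3: TGG (Trp) → TGA (Stop) — nonsense.
Codon 4: AGG (Arg) → AAG (Lys) — missense.
Codon 5: GTT (Val) → ATT (Ile) — missense.
Codon 6: TCT (Ser) → TCG (Ser) — synonymous.
Synonymous: 1 of 6.

1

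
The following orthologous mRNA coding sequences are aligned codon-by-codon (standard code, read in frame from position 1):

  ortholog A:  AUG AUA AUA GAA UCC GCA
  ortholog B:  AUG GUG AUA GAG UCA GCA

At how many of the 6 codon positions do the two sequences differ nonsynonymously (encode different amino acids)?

Codon 1: AUG Met / AUG Met — identical.
Codon 2: AUA Ile / GUG Val — nonsynonymous.
Codon 3: AUA Ile / AUA Ile — identical.
Codon 4: GAA Glu / GAG Glu — synonymous.
Codon 5: UCC Ser / UCA Ser — synonymous.
Codon 6: GCA Ala / GCA Ala — identical.
Nonsynonymous differences: 1.

1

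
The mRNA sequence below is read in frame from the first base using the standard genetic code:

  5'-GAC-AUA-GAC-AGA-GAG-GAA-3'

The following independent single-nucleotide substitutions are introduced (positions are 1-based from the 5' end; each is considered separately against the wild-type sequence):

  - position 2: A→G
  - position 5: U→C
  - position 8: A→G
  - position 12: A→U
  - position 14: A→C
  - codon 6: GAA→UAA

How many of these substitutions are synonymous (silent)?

Codon 1: GAC (Asp) → GGC (Gly) — missense.
Codon 2: AUA (Ile) → ACA (Thr) — missense.
Codon 3: GAC (Asp) → GGC (Gly) — missense.
Codon 4: AGA (Arg) → AGU (Ser) — missense.
Codon 5: GAG (Glu) → GCG (Ala) — missense.
Codon 6: GAA (Glu) → UAA (Stop) — nonsense.
Synonymous: 0 of 6.

0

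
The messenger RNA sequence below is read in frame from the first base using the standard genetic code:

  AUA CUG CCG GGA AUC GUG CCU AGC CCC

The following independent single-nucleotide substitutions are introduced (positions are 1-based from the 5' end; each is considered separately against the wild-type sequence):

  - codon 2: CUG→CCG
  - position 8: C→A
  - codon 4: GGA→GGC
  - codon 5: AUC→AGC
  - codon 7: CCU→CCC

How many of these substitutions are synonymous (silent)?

Codon 2: CUG (Leu) → CCG (Pro) — missense.
Codon 3: CCG (Pro) → CAG (Gln) — missense.
Codon 4: GGA (Gly) → GGC (Gly) — synonymous.
Codon 5: AUC (Ile) → AGC (Ser) — missense.
Codon 7: CCU (Pro) → CCC (Pro) — synonymous.
Synonymous: 2 of 5.

2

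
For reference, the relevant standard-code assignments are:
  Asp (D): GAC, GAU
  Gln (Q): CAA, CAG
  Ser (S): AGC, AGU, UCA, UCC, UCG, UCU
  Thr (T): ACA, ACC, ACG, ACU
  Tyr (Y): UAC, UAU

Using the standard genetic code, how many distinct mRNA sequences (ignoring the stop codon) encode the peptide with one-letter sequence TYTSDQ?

768

Thr: 4 codons.
Tyr: 2 codons.
Thr: 4 codons.
Ser: 6 codons.
Asp: 2 codons.
Gln: 2 codons.
4 × 2 × 4 × 6 × 2 × 2 = 768.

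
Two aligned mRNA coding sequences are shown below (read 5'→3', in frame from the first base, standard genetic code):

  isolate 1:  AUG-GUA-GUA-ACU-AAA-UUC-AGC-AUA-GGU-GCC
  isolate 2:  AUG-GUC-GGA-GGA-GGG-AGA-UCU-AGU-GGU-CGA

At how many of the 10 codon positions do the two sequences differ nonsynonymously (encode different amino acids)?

Codon 1: AUG Met / AUG Met — identical.
Codon 2: GUA Val / GUC Val — synonymous.
Codon 3: GUA Val / GGA Gly — nonsynonymous.
Codon 4: ACU Thr / GGA Gly — nonsynonymous.
Codon 5: AAA Lys / GGG Gly — nonsynonymous.
Codon 6: UUC Phe / AGA Arg — nonsynonymous.
Codon 7: AGC Ser / UCU Ser — synonymous.
Codon 8: AUA Ile / AGU Ser — nonsynonymous.
Codon 9: GGU Gly / GGU Gly — identical.
Codon 10: GCC Ala / CGA Arg — nonsynonymous.
Nonsynonymous differences: 6.

6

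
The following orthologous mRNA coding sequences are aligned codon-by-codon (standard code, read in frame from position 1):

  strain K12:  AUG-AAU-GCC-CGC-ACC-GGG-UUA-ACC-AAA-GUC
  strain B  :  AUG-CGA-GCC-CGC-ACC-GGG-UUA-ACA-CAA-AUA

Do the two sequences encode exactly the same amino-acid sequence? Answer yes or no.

Codon 1: AUG Met / AUG Met — identical.
Codon 2: AAU Asn / CGA Arg — nonsynonymous.
Codon 3: GCC Ala / GCC Ala — identical.
Codon 4: CGC Arg / CGC Arg — identical.
Codon 5: ACC Thr / ACC Thr — identical.
Codon 6: GGG Gly / GGG Gly — identical.
Codon 7: UUA Leu / UUA Leu — identical.
Codon 8: ACC Thr / ACA Thr — synonymous.
Codon 9: AAA Lys / CAA Gln — nonsynonymous.
Codon 10: GUC Val / AUA Ile — nonsynonymous.
Nonsynonymous differences: 3 → different protein.

no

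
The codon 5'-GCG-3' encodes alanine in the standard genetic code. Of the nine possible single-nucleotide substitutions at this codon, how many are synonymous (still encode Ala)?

Position 1: none → 0 synonymous.
Position 2: none → 0 synonymous.
Position 3: GCT, GCC, GCA → 3 synonymous.
Total: 0 + 0 + 3 = 3.

3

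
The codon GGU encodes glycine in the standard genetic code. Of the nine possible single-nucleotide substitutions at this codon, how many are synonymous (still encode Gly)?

3

Position 1: none → 0 synonymous.
Position 2: none → 0 synonymous.
Position 3: GGC, GGA, GGG → 3 synonymous.
Total: 0 + 0 + 3 = 3.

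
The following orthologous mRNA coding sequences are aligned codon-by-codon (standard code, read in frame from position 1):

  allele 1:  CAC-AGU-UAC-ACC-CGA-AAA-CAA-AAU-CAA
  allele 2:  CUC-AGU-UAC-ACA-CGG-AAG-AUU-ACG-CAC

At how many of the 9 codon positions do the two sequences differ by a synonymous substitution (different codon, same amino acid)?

3

Codon 1: CAC His / CUC Leu — nonsynonymous.
Codon 2: AGU Ser / AGU Ser — identical.
Codon 3: UAC Tyr / UAC Tyr — identical.
Codon 4: ACC Thr / ACA Thr — synonymous.
Codon 5: CGA Arg / CGG Arg — synonymous.
Codon 6: AAA Lys / AAG Lys — synonymous.
Codon 7: CAA Gln / AUU Ile — nonsynonymous.
Codon 8: AAU Asn / ACG Thr — nonsynonymous.
Codon 9: CAA Gln / CAC His — nonsynonymous.
Synonymous differences: 3.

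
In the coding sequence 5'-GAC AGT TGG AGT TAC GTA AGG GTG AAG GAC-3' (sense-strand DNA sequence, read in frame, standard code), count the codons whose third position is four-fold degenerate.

Codon 1 GAC (Asp): third position 2-fold.
Codon 2 AGT (Ser): third position 2-fold.
Codon 3 TGG (Trp): third position 1-fold.
Codon 4 AGT (Ser): third position 2-fold.
Codon 5 TAC (Tyr): third position 2-fold.
Codon 6 GTA (Val): third position 4-fold.
Codon 7 AGG (Arg): third position 2-fold.
Codon 8 GTG (Val): third position 4-fold.
Codon 9 AAG (Lys): third position 2-fold.
Codon 10 GAC (Asp): third position 2-fold.
Four-fold degenerate third positions: 2.

2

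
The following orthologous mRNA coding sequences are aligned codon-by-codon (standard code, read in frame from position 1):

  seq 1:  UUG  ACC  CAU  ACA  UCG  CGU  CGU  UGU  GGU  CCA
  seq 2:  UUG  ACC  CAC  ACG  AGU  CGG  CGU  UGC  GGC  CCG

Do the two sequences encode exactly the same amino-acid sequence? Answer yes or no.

Codon 1: UUG Leu / UUG Leu — identical.
Codon 2: ACC Thr / ACC Thr — identical.
Codon 3: CAU His / CAC His — synonymous.
Codon 4: ACA Thr / ACG Thr — synonymous.
Codon 5: UCG Ser / AGU Ser — synonymous.
Codon 6: CGU Arg / CGG Arg — synonymous.
Codon 7: CGU Arg / CGU Arg — identical.
Codon 8: UGU Cys / UGC Cys — synonymous.
Codon 9: GGU Gly / GGC Gly — synonymous.
Codon 10: CCA Pro / CCG Pro — synonymous.
Nonsynonymous differences: 0 → same protein.

yes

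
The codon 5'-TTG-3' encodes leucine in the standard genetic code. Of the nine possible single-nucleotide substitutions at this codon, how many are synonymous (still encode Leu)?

Position 1: CTG → 1 synonymous.
Position 2: none → 0 synonymous.
Position 3: TTA → 1 synonymous.
Total: 1 + 0 + 1 = 2.

2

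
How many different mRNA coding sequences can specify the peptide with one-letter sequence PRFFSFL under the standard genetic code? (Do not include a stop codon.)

Pro: 4 codons.
Arg: 6 codons.
Phe: 2 codons.
Phe: 2 codons.
Ser: 6 codons.
Phe: 2 codons.
Leu: 6 codons.
4 × 6 × 2 × 2 × 6 × 2 × 6 = 6912.

6912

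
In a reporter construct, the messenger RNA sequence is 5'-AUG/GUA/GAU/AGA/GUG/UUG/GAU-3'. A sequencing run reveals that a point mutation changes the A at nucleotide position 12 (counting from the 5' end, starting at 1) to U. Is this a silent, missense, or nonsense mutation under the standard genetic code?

Position 12 falls in codon 4: AGA → Arg.
After the substitution the codon is AGU → Ser.
Arg ≠ Ser, so this is a missense mutation.

missense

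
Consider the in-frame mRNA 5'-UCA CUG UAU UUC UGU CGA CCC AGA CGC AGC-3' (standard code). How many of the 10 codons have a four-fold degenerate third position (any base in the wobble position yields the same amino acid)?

Codon 1 UCA (Ser): third position 4-fold.
Codon 2 CUG (Leu): third position 4-fold.
Codon 3 UAU (Tyr): third position 2-fold.
Codon 4 UUC (Phe): third position 2-fold.
Codon 5 UGU (Cys): third position 2-fold.
Codon 6 CGA (Arg): third position 4-fold.
Codon 7 CCC (Pro): third position 4-fold.
Codon 8 AGA (Arg): third position 2-fold.
Codon 9 CGC (Arg): third position 4-fold.
Codon 10 AGC (Ser): third position 2-fold.
Four-fold degenerate third positions: 5.

5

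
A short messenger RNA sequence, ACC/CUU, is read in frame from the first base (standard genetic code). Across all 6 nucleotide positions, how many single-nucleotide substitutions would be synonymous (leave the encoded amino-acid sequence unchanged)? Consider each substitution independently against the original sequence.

Codon 1 (ACC, Thr): 3 synonymous substitutions.
Codon 2 (CUU, Leu): 3 synonymous substitutions.
Total: 3 + 3 = 6.

6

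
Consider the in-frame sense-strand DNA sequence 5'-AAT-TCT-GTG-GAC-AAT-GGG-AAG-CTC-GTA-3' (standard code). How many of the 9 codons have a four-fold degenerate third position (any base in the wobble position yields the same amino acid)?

5

Codon 1 AAT (Asn): third position 2-fold.
Codon 2 TCT (Ser): third position 4-fold.
Codon 3 GTG (Val): third position 4-fold.
Codon 4 GAC (Asp): third position 2-fold.
Codon 5 AAT (Asn): third position 2-fold.
Codon 6 GGG (Gly): third position 4-fold.
Codon 7 AAG (Lys): third position 2-fold.
Codon 8 CTC (Leu): third position 4-fold.
Codon 9 GTA (Val): third position 4-fold.
Four-fold degenerate third positions: 5.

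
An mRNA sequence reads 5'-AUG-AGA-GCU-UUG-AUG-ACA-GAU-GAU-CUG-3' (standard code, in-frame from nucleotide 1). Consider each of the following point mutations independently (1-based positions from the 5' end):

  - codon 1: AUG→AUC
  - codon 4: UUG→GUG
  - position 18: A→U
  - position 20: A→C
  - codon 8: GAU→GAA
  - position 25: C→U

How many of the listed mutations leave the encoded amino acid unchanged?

Codon 1: AUG (Met) → AUC (Ile) — missense.
Codon 4: UUG (Leu) → GUG (Val) — missense.
Codon 6: ACA (Thr) → ACU (Thr) — synonymous.
Codon 7: GAU (Asp) → GCU (Ala) — missense.
Codon 8: GAU (Asp) → GAA (Glu) — missense.
Codon 9: CUG (Leu) → UUG (Leu) — synonymous.
Synonymous: 2 of 6.

2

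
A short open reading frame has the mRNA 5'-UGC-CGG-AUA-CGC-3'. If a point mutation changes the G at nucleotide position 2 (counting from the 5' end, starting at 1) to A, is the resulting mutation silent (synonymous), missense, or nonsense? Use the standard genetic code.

Position 2 falls in codon 1: UGC → Cys.
After the substitution the codon is UAC → Tyr.
Cys ≠ Tyr, so this is a missense mutation.

missense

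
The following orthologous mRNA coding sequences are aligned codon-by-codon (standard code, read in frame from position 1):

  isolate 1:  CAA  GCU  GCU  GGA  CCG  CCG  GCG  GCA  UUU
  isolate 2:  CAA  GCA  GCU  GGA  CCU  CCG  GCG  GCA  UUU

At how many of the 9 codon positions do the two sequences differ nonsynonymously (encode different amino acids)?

Codon 1: CAA Gln / CAA Gln — identical.
Codon 2: GCU Ala / GCA Ala — synonymous.
Codon 3: GCU Ala / GCU Ala — identical.
Codon 4: GGA Gly / GGA Gly — identical.
Codon 5: CCG Pro / CCU Pro — synonymous.
Codon 6: CCG Pro / CCG Pro — identical.
Codon 7: GCG Ala / GCG Ala — identical.
Codon 8: GCA Ala / GCA Ala — identical.
Codon 9: UUU Phe / UUU Phe — identical.
Nonsynonymous differences: 0.

0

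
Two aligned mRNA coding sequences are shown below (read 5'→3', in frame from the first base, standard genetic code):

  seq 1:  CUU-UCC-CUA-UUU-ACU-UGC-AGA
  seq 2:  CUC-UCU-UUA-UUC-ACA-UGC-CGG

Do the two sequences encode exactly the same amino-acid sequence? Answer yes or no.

Codon 1: CUU Leu / CUC Leu — synonymous.
Codon 2: UCC Ser / UCU Ser — synonymous.
Codon 3: CUA Leu / UUA Leu — synonymous.
Codon 4: UUU Phe / UUC Phe — synonymous.
Codon 5: ACU Thr / ACA Thr — synonymous.
Codon 6: UGC Cys / UGC Cys — identical.
Codon 7: AGA Arg / CGG Arg — synonymous.
Nonsynonymous differences: 0 → same protein.

yes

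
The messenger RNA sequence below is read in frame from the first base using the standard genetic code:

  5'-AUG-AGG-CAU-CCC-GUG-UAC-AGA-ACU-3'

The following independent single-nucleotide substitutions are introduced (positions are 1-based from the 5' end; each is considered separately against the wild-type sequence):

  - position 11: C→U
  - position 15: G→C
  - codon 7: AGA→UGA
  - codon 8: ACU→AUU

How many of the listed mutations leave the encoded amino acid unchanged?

1

Codon 4: CCC (Pro) → CUC (Leu) — missense.
Codon 5: GUG (Val) → GUC (Val) — synonymous.
Codon 7: AGA (Arg) → UGA (Stop) — nonsense.
Codon 8: ACU (Thr) → AUU (Ile) — missense.
Synonymous: 1 of 4.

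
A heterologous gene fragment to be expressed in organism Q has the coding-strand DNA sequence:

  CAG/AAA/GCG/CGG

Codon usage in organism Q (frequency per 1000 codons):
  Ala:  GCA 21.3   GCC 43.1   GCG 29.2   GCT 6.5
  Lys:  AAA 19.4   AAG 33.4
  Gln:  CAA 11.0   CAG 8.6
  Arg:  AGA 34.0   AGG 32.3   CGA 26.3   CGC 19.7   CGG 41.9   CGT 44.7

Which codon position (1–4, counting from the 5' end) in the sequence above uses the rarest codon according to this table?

1

Codon 1 CAG (Gln): 8.6 per 1000.
Codon 2 AAA (Lys): 19.4 per 1000.
Codon 3 GCG (Ala): 29.2 per 1000.
Codon 4 CGG (Arg): 41.9 per 1000.
Lowest frequency is 8.6 at codon 1.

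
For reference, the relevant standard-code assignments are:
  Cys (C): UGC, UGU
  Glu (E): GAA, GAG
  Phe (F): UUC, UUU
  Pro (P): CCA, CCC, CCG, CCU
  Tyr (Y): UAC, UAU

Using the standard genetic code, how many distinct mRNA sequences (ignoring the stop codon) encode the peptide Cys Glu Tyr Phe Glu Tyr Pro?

256

Cys: 2 codons.
Glu: 2 codons.
Tyr: 2 codons.
Phe: 2 codons.
Glu: 2 codons.
Tyr: 2 codons.
Pro: 4 codons.
2 × 2 × 2 × 2 × 2 × 2 × 4 = 256.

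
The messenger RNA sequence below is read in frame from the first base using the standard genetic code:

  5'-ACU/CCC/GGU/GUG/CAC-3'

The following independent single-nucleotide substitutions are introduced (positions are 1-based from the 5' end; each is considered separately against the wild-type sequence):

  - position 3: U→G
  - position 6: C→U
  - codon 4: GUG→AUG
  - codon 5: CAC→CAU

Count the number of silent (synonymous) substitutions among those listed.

Codon 1: ACU (Thr) → ACG (Thr) — synonymous.
Codon 2: CCC (Pro) → CCU (Pro) — synonymous.
Codon 4: GUG (Val) → AUG (Met) — missense.
Codon 5: CAC (His) → CAU (His) — synonymous.
Synonymous: 3 of 4.

3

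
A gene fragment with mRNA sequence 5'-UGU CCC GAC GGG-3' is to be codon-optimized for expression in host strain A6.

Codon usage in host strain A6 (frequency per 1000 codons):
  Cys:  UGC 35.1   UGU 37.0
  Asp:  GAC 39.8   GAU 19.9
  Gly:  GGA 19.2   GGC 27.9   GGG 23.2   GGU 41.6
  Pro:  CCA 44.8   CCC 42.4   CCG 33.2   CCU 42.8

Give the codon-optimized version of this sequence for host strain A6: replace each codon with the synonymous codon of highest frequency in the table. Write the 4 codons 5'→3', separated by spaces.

Codon 1 (Cys): best is UGU at 37.0.
Codon 2 (Pro): best is CCA at 44.8.
Codon 3 (Asp): best is GAC at 39.8.
Codon 4 (Gly): best is GGU at 41.6.

UGU CCA GAC GGU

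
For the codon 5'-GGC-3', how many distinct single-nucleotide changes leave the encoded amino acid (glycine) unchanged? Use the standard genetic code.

Position 1: none → 0 synonymous.
Position 2: none → 0 synonymous.
Position 3: GGU, GGA, GGG → 3 synonymous.
Total: 0 + 0 + 3 = 3.

3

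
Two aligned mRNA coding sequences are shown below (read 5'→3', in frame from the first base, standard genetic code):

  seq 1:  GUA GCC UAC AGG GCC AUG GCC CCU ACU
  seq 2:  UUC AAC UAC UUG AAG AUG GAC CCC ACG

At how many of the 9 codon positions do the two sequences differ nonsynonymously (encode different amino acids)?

Codon 1: GUA Val / UUC Phe — nonsynonymous.
Codon 2: GCC Ala / AAC Asn — nonsynonymous.
Codon 3: UAC Tyr / UAC Tyr — identical.
Codon 4: AGG Arg / UUG Leu — nonsynonymous.
Codon 5: GCC Ala / AAG Lys — nonsynonymous.
Codon 6: AUG Met / AUG Met — identical.
Codon 7: GCC Ala / GAC Asp — nonsynonymous.
Codon 8: CCU Pro / CCC Pro — synonymous.
Codon 9: ACU Thr / ACG Thr — synonymous.
Nonsynonymous differences: 5.

5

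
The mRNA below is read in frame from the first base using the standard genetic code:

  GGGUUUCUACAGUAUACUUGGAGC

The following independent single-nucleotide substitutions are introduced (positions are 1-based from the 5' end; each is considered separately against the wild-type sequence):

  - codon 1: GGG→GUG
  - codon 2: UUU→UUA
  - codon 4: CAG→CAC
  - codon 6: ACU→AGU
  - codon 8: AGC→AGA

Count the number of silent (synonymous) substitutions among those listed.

Codon 1: GGG (Gly) → GUG (Val) — missense.
Codon 2: UUU (Phe) → UUA (Leu) — missense.
Codon 4: CAG (Gln) → CAC (His) — missense.
Codon 6: ACU (Thr) → AGU (Ser) — missense.
Codon 8: AGC (Ser) → AGA (Arg) — missense.
Synonymous: 0 of 5.

0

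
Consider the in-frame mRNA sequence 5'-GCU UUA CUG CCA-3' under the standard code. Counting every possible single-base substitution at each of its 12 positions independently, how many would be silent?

12

Codon 1 (GCU, Ala): 3 synonymous substitutions.
Codon 2 (UUA, Leu): 2 synonymous substitutions.
Codon 3 (CUG, Leu): 4 synonymous substitutions.
Codon 4 (CCA, Pro): 3 synonymous substitutions.
Total: 3 + 2 + 4 + 3 = 12.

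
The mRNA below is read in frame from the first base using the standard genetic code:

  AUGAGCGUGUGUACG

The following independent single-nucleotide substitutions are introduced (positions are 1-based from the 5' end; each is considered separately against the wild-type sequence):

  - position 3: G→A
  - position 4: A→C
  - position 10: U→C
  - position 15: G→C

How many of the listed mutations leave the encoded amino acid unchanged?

Codon 1: AUG (Met) → AUA (Ile) — missense.
Codon 2: AGC (Ser) → CGC (Arg) — missense.
Codon 4: UGU (Cys) → CGU (Arg) — missense.
Codon 5: ACG (Thr) → ACC (Thr) — synonymous.
Synonymous: 1 of 4.

1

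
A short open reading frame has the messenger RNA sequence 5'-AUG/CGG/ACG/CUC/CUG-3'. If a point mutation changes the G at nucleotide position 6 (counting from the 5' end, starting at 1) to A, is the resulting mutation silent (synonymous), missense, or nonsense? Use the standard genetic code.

silent

Position 6 falls in codon 2: CGG → Arg.
After the substitution the codon is CGA → Arg.
Both encode Arg, so the change is synonymous.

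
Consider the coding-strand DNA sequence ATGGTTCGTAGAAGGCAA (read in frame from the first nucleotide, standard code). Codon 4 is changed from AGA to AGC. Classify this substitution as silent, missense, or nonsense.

missense

Position 12 falls in codon 4: AGA → Arg.
After the substitution the codon is AGC → Ser.
Arg ≠ Ser, so this is a missense mutation.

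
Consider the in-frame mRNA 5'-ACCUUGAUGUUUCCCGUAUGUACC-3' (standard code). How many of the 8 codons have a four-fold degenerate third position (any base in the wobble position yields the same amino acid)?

4

Codon 1 ACC (Thr): third position 4-fold.
Codon 2 UUG (Leu): third position 2-fold.
Codon 3 AUG (Met): third position 1-fold.
Codon 4 UUU (Phe): third position 2-fold.
Codon 5 CCC (Pro): third position 4-fold.
Codon 6 GUA (Val): third position 4-fold.
Codon 7 UGU (Cys): third position 2-fold.
Codon 8 ACC (Thr): third position 4-fold.
Four-fold degenerate third positions: 4.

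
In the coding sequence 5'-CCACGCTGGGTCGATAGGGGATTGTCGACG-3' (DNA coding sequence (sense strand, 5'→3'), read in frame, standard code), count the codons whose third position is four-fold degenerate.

Codon 1 CCA (Pro): third position 4-fold.
Codon 2 CGC (Arg): third position 4-fold.
Codon 3 TGG (Trp): third position 1-fold.
Codon 4 GTC (Val): third position 4-fold.
Codon 5 GAT (Asp): third position 2-fold.
Codon 6 AGG (Arg): third position 2-fold.
Codon 7 GGA (Gly): third position 4-fold.
Codon 8 TTG (Leu): third position 2-fold.
Codon 9 TCG (Ser): third position 4-fold.
Codon 10 ACG (Thr): third position 4-fold.
Four-fold degenerate third positions: 6.

6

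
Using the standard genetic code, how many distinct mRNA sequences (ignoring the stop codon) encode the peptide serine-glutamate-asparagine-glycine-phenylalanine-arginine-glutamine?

2304

Ser: 6 codons.
Glu: 2 codons.
Asn: 2 codons.
Gly: 4 codons.
Phe: 2 codons.
Arg: 6 codons.
Gln: 2 codons.
6 × 2 × 2 × 4 × 2 × 6 × 2 = 2304.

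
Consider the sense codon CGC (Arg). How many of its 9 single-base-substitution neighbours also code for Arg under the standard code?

Position 1: none → 0 synonymous.
Position 2: none → 0 synonymous.
Position 3: CGU, CGA, CGG → 3 synonymous.
Total: 0 + 0 + 3 = 3.

3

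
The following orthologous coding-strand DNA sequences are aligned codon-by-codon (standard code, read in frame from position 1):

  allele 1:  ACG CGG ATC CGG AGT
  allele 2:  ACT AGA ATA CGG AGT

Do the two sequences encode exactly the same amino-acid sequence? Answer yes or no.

Codon 1: ACG Thr / ACT Thr — synonymous.
Codon 2: CGG Arg / AGA Arg — synonymous.
Codon 3: ATC Ile / ATA Ile — synonymous.
Codon 4: CGG Arg / CGG Arg — identical.
Codon 5: AGT Ser / AGT Ser — identical.
Nonsynonymous differences: 0 → same protein.

yes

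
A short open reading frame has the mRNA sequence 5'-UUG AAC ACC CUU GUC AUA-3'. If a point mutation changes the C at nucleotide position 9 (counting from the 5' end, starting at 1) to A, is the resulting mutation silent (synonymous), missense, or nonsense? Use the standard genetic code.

silent

Position 9 falls in codon 3: ACC → Thr.
After the substitution the codon is ACA → Thr.
Both encode Thr, so the change is synonymous.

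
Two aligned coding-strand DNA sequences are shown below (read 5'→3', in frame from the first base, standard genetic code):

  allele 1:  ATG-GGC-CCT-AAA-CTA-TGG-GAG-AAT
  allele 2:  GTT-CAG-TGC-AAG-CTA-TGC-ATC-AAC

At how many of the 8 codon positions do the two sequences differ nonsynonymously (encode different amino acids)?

Codon 1: ATG Met / GTT Val — nonsynonymous.
Codon 2: GGC Gly / CAG Gln — nonsynonymous.
Codon 3: CCT Pro / TGC Cys — nonsynonymous.
Codon 4: AAA Lys / AAG Lys — synonymous.
Codon 5: CTA Leu / CTA Leu — identical.
Codon 6: TGG Trp / TGC Cys — nonsynonymous.
Codon 7: GAG Glu / ATC Ile — nonsynonymous.
Codon 8: AAT Asn / AAC Asn — synonymous.
Nonsynonymous differences: 5.

5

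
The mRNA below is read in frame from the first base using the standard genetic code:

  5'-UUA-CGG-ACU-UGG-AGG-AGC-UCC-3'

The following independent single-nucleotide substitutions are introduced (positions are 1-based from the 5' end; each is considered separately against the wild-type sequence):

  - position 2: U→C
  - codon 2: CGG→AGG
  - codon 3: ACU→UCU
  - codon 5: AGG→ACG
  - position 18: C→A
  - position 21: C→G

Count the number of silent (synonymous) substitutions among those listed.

2

Codon 1: UUA (Leu) → UCA (Ser) — missense.
Codon 2: CGG (Arg) → AGG (Arg) — synonymous.
Codon 3: ACU (Thr) → UCU (Ser) — missense.
Codon 5: AGG (Arg) → ACG (Thr) — missense.
Codon 6: AGC (Ser) → AGA (Arg) — missense.
Codon 7: UCC (Ser) → UCG (Ser) — synonymous.
Synonymous: 2 of 6.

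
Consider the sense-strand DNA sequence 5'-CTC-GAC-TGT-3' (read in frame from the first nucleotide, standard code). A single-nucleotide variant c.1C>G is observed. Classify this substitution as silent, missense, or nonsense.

Position 1 falls in codon 1: CTC → Leu.
After the substitution the codon is GTC → Val.
Leu ≠ Val, so this is a missense mutation.

missense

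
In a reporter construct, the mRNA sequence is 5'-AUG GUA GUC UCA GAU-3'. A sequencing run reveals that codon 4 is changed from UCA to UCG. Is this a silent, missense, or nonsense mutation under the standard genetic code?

Position 12 falls in codon 4: UCA → Ser.
After the substitution the codon is UCG → Ser.
Both encode Ser, so the change is synonymous.

silent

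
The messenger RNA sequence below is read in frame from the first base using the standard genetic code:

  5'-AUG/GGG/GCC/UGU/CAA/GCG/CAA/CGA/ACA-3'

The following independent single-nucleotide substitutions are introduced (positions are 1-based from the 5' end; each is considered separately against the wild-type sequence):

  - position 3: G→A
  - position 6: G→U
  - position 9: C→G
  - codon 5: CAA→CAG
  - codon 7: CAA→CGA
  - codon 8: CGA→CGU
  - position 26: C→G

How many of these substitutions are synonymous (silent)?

Codon 1: AUG (Met) → AUA (Ile) — missense.
Codon 2: GGG (Gly) → GGU (Gly) — synonymous.
Codon 3: GCC (Ala) → GCG (Ala) — synonymous.
Codon 5: CAA (Gln) → CAG (Gln) — synonymous.
Codon 7: CAA (Gln) → CGA (Arg) — missense.
Codon 8: CGA (Arg) → CGU (Arg) — synonymous.
Codon 9: ACA (Thr) → AGA (Arg) — missense.
Synonymous: 4 of 7.

4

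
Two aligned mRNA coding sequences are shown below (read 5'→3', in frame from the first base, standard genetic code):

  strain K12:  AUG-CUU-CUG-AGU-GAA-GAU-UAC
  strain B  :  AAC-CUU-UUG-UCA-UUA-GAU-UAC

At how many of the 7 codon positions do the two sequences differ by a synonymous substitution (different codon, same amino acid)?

2

Codon 1: AUG Met / AAC Asn — nonsynonymous.
Codon 2: CUU Leu / CUU Leu — identical.
Codon 3: CUG Leu / UUG Leu — synonymous.
Codon 4: AGU Ser / UCA Ser — synonymous.
Codon 5: GAA Glu / UUA Leu — nonsynonymous.
Codon 6: GAU Asp / GAU Asp — identical.
Codon 7: UAC Tyr / UAC Tyr — identical.
Synonymous differences: 2.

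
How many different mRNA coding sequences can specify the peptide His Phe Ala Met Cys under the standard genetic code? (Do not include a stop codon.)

His: 2 codons.
Phe: 2 codons.
Ala: 4 codons.
Met: 1 codon.
Cys: 2 codons.
2 × 2 × 4 × 1 × 2 = 32.

32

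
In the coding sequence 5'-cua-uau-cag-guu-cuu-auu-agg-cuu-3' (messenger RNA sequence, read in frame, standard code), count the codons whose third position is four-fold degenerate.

Codon 1 CUA (Leu): third position 4-fold.
Codon 2 UAU (Tyr): third position 2-fold.
Codon 3 CAG (Gln): third position 2-fold.
Codon 4 GUU (Val): third position 4-fold.
Codon 5 CUU (Leu): third position 4-fold.
Codon 6 AUU (Ile): third position 3-fold.
Codon 7 AGG (Arg): third position 2-fold.
Codon 8 CUU (Leu): third position 4-fold.
Four-fold degenerate third positions: 4.

4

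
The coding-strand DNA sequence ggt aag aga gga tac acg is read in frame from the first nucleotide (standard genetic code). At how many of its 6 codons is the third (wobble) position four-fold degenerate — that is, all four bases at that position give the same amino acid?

Codon 1 GGT (Gly): third position 4-fold.
Codon 2 AAG (Lys): third position 2-fold.
Codon 3 AGA (Arg): third position 2-fold.
Codon 4 GGA (Gly): third position 4-fold.
Codon 5 TAC (Tyr): third position 2-fold.
Codon 6 ACG (Thr): third position 4-fold.
Four-fold degenerate third positions: 3.

3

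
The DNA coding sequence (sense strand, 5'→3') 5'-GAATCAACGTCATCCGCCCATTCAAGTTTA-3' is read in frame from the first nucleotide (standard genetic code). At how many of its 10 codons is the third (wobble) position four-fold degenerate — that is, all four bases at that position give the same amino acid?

Codon 1 GAA (Glu): third position 2-fold.
Codon 2 TCA (Ser): third position 4-fold.
Codon 3 ACG (Thr): third position 4-fold.
Codon 4 TCA (Ser): third position 4-fold.
Codon 5 TCC (Ser): third position 4-fold.
Codon 6 GCC (Ala): third position 4-fold.
Codon 7 CAT (His): third position 2-fold.
Codon 8 TCA (Ser): third position 4-fold.
Codon 9 AGT (Ser): third position 2-fold.
Codon 10 TTA (Leu): third position 2-fold.
Four-fold degenerate third positions: 6.

6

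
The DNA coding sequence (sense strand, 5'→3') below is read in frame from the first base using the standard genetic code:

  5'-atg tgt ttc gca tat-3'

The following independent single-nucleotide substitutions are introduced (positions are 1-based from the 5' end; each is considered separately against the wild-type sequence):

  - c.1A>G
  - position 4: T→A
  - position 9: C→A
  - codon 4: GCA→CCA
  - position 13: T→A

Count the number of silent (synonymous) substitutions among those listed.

Codon 1: ATG (Met) → GTG (Val) — missense.
Codon 2: TGT (Cys) → AGT (Ser) — missense.
Codon 3: TTC (Phe) → TTA (Leu) — missense.
Codon 4: GCA (Ala) → CCA (Pro) — missense.
Codon 5: TAT (Tyr) → AAT (Asn) — missense.
Synonymous: 0 of 5.

0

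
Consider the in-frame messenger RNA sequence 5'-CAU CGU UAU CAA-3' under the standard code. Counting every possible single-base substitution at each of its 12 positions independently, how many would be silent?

Codon 1 (CAU, His): 1 synonymous substitution.
Codon 2 (CGU, Arg): 3 synonymous substitutions.
Codon 3 (UAU, Tyr): 1 synonymous substitution.
Codon 4 (CAA, Gln): 1 synonymous substitution.
Total: 1 + 3 + 1 + 1 = 6.

6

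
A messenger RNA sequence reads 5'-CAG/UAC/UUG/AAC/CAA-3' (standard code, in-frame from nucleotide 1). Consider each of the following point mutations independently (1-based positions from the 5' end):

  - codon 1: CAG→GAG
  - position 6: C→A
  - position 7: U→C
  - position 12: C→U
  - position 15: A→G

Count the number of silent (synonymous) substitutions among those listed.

3

Codon 1: CAG (Gln) → GAG (Glu) — missense.
Codon 2: UAC (Tyr) → UAA (Stop) — nonsense.
Codon 3: UUG (Leu) → CUG (Leu) — synonymous.
Codon 4: AAC (Asn) → AAU (Asn) — synonymous.
Codon 5: CAA (Gln) → CAG (Gln) — synonymous.
Synonymous: 3 of 5.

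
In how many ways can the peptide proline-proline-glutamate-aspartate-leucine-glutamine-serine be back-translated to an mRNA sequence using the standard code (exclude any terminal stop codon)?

Pro: 4 codons.
Pro: 4 codons.
Glu: 2 codons.
Asp: 2 codons.
Leu: 6 codons.
Gln: 2 codons.
Ser: 6 codons.
4 × 4 × 2 × 2 × 6 × 2 × 6 = 4608.

4608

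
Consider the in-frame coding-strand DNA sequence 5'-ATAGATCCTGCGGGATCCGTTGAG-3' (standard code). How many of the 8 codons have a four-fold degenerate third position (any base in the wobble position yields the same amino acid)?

5

Codon 1 ATA (Ile): third position 3-fold.
Codon 2 GAT (Asp): third position 2-fold.
Codon 3 CCT (Pro): third position 4-fold.
Codon 4 GCG (Ala): third position 4-fold.
Codon 5 GGA (Gly): third position 4-fold.
Codon 6 TCC (Ser): third position 4-fold.
Codon 7 GTT (Val): third position 4-fold.
Codon 8 GAG (Glu): third position 2-fold.
Four-fold degenerate third positions: 5.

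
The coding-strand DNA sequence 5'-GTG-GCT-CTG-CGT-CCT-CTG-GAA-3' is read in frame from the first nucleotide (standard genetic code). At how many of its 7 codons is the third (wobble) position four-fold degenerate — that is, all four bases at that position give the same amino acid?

6

Codon 1 GTG (Val): third position 4-fold.
Codon 2 GCT (Ala): third position 4-fold.
Codon 3 CTG (Leu): third position 4-fold.
Codon 4 CGT (Arg): third position 4-fold.
Codon 5 CCT (Pro): third position 4-fold.
Codon 6 CTG (Leu): third position 4-fold.
Codon 7 GAA (Glu): third position 2-fold.
Four-fold degenerate third positions: 6.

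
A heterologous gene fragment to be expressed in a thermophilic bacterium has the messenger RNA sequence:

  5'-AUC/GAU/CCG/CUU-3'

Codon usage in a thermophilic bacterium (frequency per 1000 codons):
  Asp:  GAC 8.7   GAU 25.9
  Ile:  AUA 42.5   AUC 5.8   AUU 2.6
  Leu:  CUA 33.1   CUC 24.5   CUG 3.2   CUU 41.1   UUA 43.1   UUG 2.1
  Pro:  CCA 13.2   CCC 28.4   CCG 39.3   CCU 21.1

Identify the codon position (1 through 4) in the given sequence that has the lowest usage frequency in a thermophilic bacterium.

Codon 1 AUC (Ile): 5.8 per 1000.
Codon 2 GAU (Asp): 25.9 per 1000.
Codon 3 CCG (Pro): 39.3 per 1000.
Codon 4 CUU (Leu): 41.1 per 1000.
Lowest frequency is 5.8 at codon 1.

1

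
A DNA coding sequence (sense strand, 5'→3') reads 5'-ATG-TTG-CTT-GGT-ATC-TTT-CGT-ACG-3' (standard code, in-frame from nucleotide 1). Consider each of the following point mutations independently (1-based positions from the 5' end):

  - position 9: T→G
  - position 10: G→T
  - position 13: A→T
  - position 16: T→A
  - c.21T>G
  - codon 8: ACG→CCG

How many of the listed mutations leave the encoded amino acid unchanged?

2

Codon 3: CTT (Leu) → CTG (Leu) — synonymous.
Codon 4: GGT (Gly) → TGT (Cys) — missense.
Codon 5: ATC (Ile) → TTC (Phe) — missense.
Codon 6: TTT (Phe) → ATT (Ile) — missense.
Codon 7: CGT (Arg) → CGG (Arg) — synonymous.
Codon 8: ACG (Thr) → CCG (Pro) — missense.
Synonymous: 2 of 6.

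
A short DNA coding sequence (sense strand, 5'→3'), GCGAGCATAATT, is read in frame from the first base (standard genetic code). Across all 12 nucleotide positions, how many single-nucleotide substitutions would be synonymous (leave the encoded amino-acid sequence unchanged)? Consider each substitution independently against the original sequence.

Codon 1 (GCG, Ala): 3 synonymous substitutions.
Codon 2 (AGC, Ser): 1 synonymous substitution.
Codon 3 (ATA, Ile): 2 synonymous substitutions.
Codon 4 (ATT, Ile): 2 synonymous substitutions.
Total: 3 + 1 + 2 + 2 = 8.

8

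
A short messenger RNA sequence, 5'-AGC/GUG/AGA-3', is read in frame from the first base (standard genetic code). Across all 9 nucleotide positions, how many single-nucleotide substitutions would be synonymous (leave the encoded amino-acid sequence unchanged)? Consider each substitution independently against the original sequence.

Codon 1 (AGC, Ser): 1 synonymous substitution.
Codon 2 (GUG, Val): 3 synonymous substitutions.
Codon 3 (AGA, Arg): 2 synonymous substitutions.
Total: 1 + 3 + 2 = 6.

6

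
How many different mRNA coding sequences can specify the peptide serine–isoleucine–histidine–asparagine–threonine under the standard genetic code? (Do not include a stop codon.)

288

Ser: 6 codons.
Ile: 3 codons.
His: 2 codons.
Asn: 2 codons.
Thr: 4 codons.
6 × 3 × 2 × 2 × 4 = 288.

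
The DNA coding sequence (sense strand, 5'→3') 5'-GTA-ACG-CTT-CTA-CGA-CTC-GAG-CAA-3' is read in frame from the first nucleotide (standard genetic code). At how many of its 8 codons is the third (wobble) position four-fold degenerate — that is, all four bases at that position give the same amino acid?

6

Codon 1 GTA (Val): third position 4-fold.
Codon 2 ACG (Thr): third position 4-fold.
Codon 3 CTT (Leu): third position 4-fold.
Codon 4 CTA (Leu): third position 4-fold.
Codon 5 CGA (Arg): third position 4-fold.
Codon 6 CTC (Leu): third position 4-fold.
Codon 7 GAG (Glu): third position 2-fold.
Codon 8 CAA (Gln): third position 2-fold.
Four-fold degenerate third positions: 6.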